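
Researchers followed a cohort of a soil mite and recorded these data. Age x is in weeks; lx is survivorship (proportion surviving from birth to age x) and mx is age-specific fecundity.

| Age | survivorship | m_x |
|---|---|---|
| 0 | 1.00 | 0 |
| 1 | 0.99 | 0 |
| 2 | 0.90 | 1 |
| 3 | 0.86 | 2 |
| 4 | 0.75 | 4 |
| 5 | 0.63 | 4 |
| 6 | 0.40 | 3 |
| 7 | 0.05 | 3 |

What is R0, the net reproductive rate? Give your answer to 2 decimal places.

9.49

lx·mx by age: 0, 0, 0.9, 1.72, 3, 2.52, 1.2, 0.15
R0 = Σ lx·mx = 9.49 → 9.49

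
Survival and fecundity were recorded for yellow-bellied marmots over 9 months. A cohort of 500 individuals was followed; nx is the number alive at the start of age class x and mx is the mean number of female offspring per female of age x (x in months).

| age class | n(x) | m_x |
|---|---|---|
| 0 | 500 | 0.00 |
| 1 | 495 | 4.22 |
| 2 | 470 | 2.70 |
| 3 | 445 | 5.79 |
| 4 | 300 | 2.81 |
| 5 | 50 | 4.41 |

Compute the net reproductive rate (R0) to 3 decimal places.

lx = nx/n0 = nx/500: 1, 0.99, 0.94, 0.89, 0.6, 0.1
lx·mx by age: 0, 4.1778, 2.538, 5.1531, 1.686, 0.441
R0 = Σ lx·mx = 13.9959 → 13.996

13.996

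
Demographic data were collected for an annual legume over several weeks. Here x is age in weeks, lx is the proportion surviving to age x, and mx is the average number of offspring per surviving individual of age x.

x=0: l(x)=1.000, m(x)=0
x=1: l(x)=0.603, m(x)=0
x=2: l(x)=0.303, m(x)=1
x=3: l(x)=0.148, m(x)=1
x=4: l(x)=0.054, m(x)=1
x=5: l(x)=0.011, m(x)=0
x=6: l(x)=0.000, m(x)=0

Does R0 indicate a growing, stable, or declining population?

R0 = Σ lx·mx = 0 + 0 + 0.303 + 0.148 + 0.054 + 0 + 0 = 0.505
R0 < 1, so the population is declining.

declining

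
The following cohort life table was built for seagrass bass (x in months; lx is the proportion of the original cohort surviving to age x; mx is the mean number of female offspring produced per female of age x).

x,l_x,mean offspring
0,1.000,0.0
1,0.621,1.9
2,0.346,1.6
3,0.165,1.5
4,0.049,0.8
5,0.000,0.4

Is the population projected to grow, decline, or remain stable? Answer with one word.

R0 = Σ lx·mx = 0 + 1.1799 + 0.5536 + 0.2475 + 0.0392 + 0 = 2.0202
R0 > 1, so the population is growing.

growing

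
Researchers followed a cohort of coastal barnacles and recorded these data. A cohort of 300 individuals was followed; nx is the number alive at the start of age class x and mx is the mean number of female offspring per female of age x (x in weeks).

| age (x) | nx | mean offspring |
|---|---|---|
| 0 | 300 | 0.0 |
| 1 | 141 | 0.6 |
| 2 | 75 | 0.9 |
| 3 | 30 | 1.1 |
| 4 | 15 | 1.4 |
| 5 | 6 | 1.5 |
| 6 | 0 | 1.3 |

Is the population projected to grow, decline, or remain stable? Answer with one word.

lx = nx/n0 = nx/300: 1, 0.47, 0.25, 0.1, 0.05, 0.02, 0
R0 = Σ lx·mx = 0 + 0.282 + 0.225 + 0.11 + 0.07 + 0.03 + 0 = 0.717
R0 < 1, so the population is declining.

declining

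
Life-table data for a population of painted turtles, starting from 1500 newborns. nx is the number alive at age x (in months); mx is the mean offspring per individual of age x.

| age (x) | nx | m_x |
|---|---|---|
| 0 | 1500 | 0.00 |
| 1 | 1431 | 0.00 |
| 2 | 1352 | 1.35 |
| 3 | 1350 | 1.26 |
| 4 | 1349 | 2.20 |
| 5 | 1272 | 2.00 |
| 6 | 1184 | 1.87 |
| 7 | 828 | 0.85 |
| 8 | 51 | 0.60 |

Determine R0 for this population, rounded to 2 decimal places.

7.99

lx = nx/n0 = nx/1500: 1, 0.954, 0.90133…, 0.9, 0.89933…, 0.848, 0.78933…, 0.552, 0.034
lx·mx by age: 0, 0, 1.2168…, 1.134, 1.978533…, 1.696, 1.476053…, 0.4692, 0.0204
R0 = Σ lx·mx = 7.990987… → 7.99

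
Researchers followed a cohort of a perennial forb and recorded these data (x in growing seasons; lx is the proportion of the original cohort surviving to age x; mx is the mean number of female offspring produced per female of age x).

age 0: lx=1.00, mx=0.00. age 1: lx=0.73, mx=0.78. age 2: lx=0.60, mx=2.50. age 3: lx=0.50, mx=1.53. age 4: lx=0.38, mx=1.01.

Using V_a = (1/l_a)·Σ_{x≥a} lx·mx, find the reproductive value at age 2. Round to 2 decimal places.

lx·mx for x ≥ 2: 1.5, 0.765, 0.3838 → sum = 2.6488
V_2 = 2.6488 / l_2 = 2.6488 / 0.6 = 4.414667… → 4.41

4.41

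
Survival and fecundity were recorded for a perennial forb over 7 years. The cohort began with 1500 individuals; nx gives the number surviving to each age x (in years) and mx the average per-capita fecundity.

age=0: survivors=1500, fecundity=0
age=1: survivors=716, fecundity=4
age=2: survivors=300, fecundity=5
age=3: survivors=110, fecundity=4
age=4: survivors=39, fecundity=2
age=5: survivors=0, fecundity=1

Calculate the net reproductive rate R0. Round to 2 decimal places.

lx = nx/n0 = nx/1500: 1, 0.47733…, 0.2, 0.07333…, 0.026, 0
lx·mx by age: 0, 1.909333…, 1, 0.293333…, 0.052, 0
R0 = Σ lx·mx = 3.254667… → 3.25

3.25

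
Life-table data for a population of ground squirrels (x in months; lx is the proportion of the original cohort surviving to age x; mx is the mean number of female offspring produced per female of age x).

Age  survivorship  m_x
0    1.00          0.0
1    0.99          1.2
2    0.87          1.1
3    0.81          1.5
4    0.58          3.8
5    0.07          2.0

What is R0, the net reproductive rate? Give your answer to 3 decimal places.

lx·mx by age: 0, 1.188, 0.957, 1.215, 2.204, 0.14
R0 = Σ lx·mx = 5.704 → 5.704

5.704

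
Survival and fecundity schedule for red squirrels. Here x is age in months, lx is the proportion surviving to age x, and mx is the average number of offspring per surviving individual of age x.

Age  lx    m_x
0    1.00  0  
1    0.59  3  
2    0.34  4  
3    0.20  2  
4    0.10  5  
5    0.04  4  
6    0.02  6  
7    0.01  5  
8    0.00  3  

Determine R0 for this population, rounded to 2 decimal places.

lx·mx by age: 0, 1.77, 1.36, 0.4, 0.5, 0.16, 0.12, 0.05, 0
R0 = Σ lx·mx = 4.36 → 4.36

4.36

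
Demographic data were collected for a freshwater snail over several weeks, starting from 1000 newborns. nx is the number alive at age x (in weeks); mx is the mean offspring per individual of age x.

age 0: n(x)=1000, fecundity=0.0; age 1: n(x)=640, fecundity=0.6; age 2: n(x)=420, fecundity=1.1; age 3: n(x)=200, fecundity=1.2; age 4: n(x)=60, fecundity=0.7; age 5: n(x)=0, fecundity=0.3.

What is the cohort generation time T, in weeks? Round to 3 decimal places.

lx = nx/n0 = nx/1000: 1, 0.64, 0.42, 0.2, 0.06, 0
lx·mx: 0, 0.384, 0.462, 0.24, 0.042, 0 → R0 = 1.128
x·lx·mx: 0, 0.384, 0.924, 0.72, 0.168, 0 → Σ = 2.196
T = 2.196 / 1.128 = 1.946809… → 1.947

1.947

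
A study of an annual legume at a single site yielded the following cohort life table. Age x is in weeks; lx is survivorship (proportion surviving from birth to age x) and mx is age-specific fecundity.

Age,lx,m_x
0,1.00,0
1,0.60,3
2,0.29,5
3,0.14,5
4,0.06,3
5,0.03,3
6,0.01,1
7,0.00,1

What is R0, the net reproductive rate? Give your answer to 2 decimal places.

lx·mx by age: 0, 1.8, 1.45, 0.7, 0.18, 0.09, 0.01, 0
R0 = Σ lx·mx = 4.23 → 4.23

4.23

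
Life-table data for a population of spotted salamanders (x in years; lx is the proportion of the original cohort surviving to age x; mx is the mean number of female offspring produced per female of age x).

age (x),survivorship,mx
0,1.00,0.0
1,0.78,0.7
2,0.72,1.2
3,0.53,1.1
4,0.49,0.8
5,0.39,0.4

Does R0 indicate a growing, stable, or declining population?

R0 = Σ lx·mx = 0 + 0.546 + 0.864 + 0.583 + 0.392 + 0.156 = 2.541
R0 > 1, so the population is growing.

growing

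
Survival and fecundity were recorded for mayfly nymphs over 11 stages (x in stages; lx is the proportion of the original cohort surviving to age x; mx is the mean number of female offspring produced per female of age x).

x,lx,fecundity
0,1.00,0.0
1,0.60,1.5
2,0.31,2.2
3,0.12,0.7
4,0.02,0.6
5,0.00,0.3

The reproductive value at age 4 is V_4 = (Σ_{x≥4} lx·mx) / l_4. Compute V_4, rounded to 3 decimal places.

lx·mx for x ≥ 4: 0.012, 0 → sum = 0.012
V_4 = 0.012 / l_4 = 0.012 / 0.02 = 0.6 → 0.600

0.600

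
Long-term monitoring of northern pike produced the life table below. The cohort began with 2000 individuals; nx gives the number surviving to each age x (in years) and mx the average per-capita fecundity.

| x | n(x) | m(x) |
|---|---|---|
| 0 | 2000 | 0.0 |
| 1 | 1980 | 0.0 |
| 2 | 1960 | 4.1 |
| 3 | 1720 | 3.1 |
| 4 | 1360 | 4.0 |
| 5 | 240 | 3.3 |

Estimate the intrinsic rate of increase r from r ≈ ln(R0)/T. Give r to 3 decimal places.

lx = nx/n0 = nx/2000: 1, 0.99, 0.98, 0.86, 0.68, 0.12
R0 = Σ lx·mx = 0 + 0 + 4.018 + 2.666 + 2.72 + 0.396 = 9.8
Σ x·lx·mx = 28.894; T = 28.894/9.8 = 2.94837…
r ≈ ln(R0)/T = ln(9.8)/2.94837… = 0.77412… → 0.774

0.774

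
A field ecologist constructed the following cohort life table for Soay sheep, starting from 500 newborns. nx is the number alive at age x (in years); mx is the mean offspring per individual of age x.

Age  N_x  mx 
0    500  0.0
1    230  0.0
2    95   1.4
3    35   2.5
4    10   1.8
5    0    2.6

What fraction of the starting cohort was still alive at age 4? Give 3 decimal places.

0.020

l_4 = n_4/n_0 = 10/500 = 0.02 → 0.020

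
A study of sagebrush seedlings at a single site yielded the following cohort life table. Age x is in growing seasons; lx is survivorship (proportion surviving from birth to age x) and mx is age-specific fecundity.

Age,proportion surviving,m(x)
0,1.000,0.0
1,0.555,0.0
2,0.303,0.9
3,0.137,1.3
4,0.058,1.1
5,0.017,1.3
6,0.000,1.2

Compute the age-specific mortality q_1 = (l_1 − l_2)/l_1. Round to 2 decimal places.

0.45

q_1 = (l_1 − l_2) / l_1 = (0.555 − 0.303) / 0.555
     = 0.252 / 0.555 = 0.454054… → 0.45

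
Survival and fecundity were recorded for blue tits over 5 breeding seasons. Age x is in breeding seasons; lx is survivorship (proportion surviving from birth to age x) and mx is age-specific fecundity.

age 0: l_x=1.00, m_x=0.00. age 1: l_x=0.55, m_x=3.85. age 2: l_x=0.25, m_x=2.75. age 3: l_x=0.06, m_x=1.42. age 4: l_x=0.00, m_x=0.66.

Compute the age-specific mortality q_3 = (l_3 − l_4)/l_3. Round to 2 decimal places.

1.00

q_3 = (l_3 − l_4) / l_3 = (0.06 − 0) / 0.06
     = 0.06 / 0.06 = 1 → 1.00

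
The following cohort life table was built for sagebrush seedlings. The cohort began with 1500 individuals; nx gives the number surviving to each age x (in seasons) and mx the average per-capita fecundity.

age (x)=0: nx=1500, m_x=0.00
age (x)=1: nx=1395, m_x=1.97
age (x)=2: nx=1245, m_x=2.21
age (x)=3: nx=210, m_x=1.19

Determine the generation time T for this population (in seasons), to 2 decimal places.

lx = nx/n0 = nx/1500: 1, 0.93, 0.83, 0.14
lx·mx: 0, 1.8321, 1.8343, 0.1666 → R0 = 3.833
x·lx·mx: 0, 1.8321, 3.6686, 0.4998 → Σ = 6.0005
T = 6.0005 / 3.833 = 1.565484… → 1.57

1.57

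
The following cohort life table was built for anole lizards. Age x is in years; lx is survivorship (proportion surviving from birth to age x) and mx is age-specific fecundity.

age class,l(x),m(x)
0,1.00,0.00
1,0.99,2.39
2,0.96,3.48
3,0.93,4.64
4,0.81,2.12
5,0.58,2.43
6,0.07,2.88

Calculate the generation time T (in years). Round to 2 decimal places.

2.78

lx·mx: 0, 2.3661, 3.3408, 4.3152, 1.7172, 1.4094, 0.2016 → R0 = 13.3503
x·lx·mx: 0, 2.3661, 6.6816, 12.9456, 6.8688, 7.047, 1.2096 → Σ = 37.1187
T = 37.1187 / 13.3503 = 2.780364… → 2.78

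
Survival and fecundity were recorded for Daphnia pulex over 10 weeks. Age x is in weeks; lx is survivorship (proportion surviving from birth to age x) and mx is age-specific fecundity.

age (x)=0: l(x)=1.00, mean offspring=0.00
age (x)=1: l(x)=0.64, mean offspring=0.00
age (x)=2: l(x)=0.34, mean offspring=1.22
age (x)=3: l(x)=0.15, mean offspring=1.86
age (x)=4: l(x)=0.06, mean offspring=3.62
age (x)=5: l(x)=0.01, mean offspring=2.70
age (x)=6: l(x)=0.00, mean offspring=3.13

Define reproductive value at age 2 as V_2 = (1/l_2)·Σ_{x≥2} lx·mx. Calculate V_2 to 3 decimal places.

2.759

lx·mx for x ≥ 2: 0.4148, 0.279, 0.2172, 0.027, 0 → sum = 0.938
V_2 = 0.938 / l_2 = 0.938 / 0.34 = 2.758824… → 2.759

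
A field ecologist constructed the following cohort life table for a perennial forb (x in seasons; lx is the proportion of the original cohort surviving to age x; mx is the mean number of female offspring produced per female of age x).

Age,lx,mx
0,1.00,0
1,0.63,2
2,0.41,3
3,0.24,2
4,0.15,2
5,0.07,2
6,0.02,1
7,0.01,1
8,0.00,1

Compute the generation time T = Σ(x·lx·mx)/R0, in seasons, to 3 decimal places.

lx·mx: 0, 1.26, 1.23, 0.48, 0.3, 0.14, 0.02, 0.01, 0 → R0 = 3.44
x·lx·mx: 0, 1.26, 2.46, 1.44, 1.2, 0.7, 0.12, 0.07, 0 → Σ = 7.25
T = 7.25 / 3.44 = 2.107558… → 2.108

2.108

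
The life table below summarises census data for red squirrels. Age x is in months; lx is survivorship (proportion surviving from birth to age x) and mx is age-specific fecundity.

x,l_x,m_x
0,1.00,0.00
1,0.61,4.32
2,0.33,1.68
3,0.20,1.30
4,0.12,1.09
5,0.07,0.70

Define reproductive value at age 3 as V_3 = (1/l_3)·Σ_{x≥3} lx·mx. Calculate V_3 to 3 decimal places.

lx·mx for x ≥ 3: 0.26, 0.1308, 0.049 → sum = 0.4398
V_3 = 0.4398 / l_3 = 0.4398 / 0.2 = 2.199 → 2.199

2.199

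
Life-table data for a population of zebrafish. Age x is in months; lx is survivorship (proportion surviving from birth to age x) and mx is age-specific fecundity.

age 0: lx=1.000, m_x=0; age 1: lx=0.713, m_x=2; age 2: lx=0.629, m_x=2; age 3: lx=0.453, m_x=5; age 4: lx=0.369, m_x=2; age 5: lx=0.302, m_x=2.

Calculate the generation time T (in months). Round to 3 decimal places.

lx·mx: 0, 1.426, 1.258, 2.265, 0.738, 0.604 → R0 = 6.291
x·lx·mx: 0, 1.426, 2.516, 6.795, 2.952, 3.02 → Σ = 16.709
T = 16.709 / 6.291 = 2.656017… → 2.656

2.656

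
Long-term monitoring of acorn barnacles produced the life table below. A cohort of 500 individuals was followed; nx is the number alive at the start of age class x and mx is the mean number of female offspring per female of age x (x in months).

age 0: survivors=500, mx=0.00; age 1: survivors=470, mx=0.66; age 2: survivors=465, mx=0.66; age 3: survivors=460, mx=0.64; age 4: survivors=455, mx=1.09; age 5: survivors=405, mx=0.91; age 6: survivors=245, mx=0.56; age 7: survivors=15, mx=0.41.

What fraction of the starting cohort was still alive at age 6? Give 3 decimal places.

l_6 = n_6/n_0 = 245/500 = 0.49 → 0.490

0.490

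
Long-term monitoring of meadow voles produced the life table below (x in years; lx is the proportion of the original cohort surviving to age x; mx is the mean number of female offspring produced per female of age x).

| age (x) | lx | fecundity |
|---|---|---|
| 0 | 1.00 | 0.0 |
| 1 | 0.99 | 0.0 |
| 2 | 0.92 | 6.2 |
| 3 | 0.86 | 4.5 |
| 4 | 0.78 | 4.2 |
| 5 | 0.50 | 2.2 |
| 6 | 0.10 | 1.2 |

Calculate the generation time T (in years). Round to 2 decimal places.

3.01

lx·mx: 0, 0, 5.704, 3.87, 3.276, 1.1, 0.12 → R0 = 14.07
x·lx·mx: 0, 0, 11.408, 11.61, 13.104, 5.5, 0.72 → Σ = 42.342
T = 42.342 / 14.07 = 3.009382… → 3.01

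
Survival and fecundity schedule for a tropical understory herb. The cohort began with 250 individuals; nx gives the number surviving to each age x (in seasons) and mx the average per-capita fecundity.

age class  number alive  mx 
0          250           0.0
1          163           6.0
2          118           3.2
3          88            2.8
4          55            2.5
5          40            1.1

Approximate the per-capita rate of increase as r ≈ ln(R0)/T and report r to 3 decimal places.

1.081

lx = nx/n0 = nx/250: 1, 0.652, 0.472, 0.352, 0.22, 0.16
R0 = Σ lx·mx = 0 + 3.912 + 1.5104 + 0.9856 + 0.55 + 0.176 = 7.134
Σ x·lx·mx = 12.9696; T = 12.9696/7.134 = 1.818…
r ≈ ln(R0)/T = ln(7.134)/1.818… = 1.08079… → 1.081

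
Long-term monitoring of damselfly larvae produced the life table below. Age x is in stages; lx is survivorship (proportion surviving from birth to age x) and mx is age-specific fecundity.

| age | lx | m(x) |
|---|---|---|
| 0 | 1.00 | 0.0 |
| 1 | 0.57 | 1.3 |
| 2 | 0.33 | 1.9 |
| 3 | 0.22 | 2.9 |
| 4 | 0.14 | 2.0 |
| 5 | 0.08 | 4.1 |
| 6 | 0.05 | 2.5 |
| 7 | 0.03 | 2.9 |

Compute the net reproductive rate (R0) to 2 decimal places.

2.83

lx·mx by age: 0, 0.741, 0.627, 0.638, 0.28, 0.328, 0.125, 0.087
R0 = Σ lx·mx = 2.826 → 2.83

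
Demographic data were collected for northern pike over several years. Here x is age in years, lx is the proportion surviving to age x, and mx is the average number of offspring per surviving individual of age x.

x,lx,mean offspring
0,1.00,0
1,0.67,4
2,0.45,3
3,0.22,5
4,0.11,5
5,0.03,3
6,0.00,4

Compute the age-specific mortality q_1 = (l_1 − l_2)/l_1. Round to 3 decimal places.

0.328

q_1 = (l_1 − l_2) / l_1 = (0.67 − 0.45) / 0.67
     = 0.22 / 0.67 = 0.328358… → 0.328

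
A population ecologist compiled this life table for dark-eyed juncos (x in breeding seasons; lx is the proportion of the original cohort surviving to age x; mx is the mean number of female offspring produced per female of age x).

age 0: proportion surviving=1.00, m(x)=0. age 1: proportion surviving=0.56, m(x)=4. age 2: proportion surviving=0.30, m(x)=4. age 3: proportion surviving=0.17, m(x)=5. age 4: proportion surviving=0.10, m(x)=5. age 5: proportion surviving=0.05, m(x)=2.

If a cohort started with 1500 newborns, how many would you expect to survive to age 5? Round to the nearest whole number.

75

Expected survivors = N0 · l_5 = 1500 × 0.05 = 75 → 75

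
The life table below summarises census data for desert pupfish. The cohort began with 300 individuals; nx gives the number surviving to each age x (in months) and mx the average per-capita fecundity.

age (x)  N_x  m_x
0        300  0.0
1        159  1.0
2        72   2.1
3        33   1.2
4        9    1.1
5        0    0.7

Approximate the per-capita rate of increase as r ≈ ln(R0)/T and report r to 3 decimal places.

lx = nx/n0 = nx/300: 1, 0.53, 0.24, 0.11, 0.03, 0
R0 = Σ lx·mx = 0 + 0.53 + 0.504 + 0.132 + 0.033 + 0 = 1.199
Σ x·lx·mx = 2.066; T = 2.066/1.199 = 1.7231…
r ≈ ln(R0)/T = ln(1.199)/1.7231… = 0.10533… → 0.105

0.105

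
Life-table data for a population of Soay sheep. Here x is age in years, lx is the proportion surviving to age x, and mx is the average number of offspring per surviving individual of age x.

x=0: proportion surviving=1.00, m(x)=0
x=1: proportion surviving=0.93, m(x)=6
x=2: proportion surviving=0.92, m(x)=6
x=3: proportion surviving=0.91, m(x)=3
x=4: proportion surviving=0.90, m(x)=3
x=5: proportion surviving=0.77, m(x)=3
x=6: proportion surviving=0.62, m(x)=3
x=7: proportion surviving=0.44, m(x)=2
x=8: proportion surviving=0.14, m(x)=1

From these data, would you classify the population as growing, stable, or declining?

growing

R0 = Σ lx·mx = 0 + 5.58 + 5.52 + 2.73 + 2.7 + 2.31 + 1.86 + 0.88 + 0.14 = 21.72
R0 > 1, so the population is growing.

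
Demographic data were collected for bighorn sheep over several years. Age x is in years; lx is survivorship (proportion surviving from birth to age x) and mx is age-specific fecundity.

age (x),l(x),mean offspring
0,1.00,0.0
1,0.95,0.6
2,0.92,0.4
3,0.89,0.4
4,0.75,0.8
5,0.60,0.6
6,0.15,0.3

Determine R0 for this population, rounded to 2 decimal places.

2.30

lx·mx by age: 0, 0.57, 0.368, 0.356, 0.6, 0.36, 0.045
R0 = Σ lx·mx = 2.299 → 2.30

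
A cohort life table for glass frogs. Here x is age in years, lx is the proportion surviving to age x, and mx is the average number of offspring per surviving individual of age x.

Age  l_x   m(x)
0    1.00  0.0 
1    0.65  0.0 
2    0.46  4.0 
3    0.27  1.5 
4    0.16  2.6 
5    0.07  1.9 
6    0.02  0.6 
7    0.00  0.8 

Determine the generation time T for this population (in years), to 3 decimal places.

lx·mx: 0, 0, 1.84, 0.405, 0.416, 0.133, 0.012, 0 → R0 = 2.806
x·lx·mx: 0, 0, 3.68, 1.215, 1.664, 0.665, 0.072, 0 → Σ = 7.296
T = 7.296 / 2.806 = 2.600143… → 2.600

2.600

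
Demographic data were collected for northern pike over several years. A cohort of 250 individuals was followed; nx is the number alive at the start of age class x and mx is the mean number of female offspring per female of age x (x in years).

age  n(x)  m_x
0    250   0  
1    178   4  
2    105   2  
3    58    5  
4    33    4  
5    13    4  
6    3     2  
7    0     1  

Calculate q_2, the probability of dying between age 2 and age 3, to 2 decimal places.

lx = nx/n0 = nx/250: 1, 0.712, 0.42, 0.232, 0.132, 0.052, 0.012, 0
q_2 = (l_2 − l_3) / l_2 = (0.42 − 0.232) / 0.42
     = 0.188 / 0.42 = 0.447619… → 0.45

0.45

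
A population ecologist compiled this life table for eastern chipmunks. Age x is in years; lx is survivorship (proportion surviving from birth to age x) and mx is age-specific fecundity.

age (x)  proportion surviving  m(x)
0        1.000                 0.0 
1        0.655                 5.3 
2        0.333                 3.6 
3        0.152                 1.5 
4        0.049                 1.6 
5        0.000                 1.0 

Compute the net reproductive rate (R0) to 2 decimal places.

lx·mx by age: 0, 3.4715, 1.1988, 0.228, 0.0784, 0
R0 = Σ lx·mx = 4.9767 → 4.98

4.98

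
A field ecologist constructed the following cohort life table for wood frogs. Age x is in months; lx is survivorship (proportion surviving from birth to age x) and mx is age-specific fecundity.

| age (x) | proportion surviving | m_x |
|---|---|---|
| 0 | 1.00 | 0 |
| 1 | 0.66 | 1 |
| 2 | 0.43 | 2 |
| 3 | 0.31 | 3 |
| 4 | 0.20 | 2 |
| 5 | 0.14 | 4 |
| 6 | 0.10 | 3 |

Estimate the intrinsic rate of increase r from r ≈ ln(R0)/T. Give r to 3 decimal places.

0.428

R0 = Σ lx·mx = 0 + 0.66 + 0.86 + 0.93 + 0.4 + 0.56 + 0.3 = 3.71
Σ x·lx·mx = 11.37; T = 11.37/3.71 = 3.06469…
r ≈ ln(R0)/T = ln(3.71)/3.06469… = 0.42779… → 0.428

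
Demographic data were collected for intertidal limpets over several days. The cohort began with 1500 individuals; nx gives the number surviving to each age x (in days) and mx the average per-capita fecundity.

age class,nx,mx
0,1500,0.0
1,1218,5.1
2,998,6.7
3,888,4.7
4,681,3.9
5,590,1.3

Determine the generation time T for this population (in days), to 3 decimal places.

lx = nx/n0 = nx/1500: 1, 0.812, 0.66533…, 0.592, 0.454, 0.39333…
lx·mx: 0, 4.1412, 4.457733…, 2.7824, 1.7706, 0.511333… → R0 = 13.663267…
x·lx·mx: 0, 4.1412, 8.915467…, 8.3472, 7.0824, 2.556667… → Σ = 31.042933…
T = 31.042933… / 13.663267… = 2.271999… → 2.272

2.272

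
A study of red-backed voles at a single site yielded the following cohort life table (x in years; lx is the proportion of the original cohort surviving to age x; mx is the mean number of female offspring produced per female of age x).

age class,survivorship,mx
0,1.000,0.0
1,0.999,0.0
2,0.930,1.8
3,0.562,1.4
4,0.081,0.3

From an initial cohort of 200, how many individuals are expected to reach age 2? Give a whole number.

186

Expected survivors = N0 · l_2 = 200 × 0.930 = 186 → 186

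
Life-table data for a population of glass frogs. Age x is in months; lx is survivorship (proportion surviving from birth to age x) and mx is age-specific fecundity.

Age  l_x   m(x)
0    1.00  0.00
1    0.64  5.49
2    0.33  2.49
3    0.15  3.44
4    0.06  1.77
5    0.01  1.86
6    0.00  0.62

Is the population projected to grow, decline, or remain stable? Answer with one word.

R0 = Σ lx·mx = 0 + 3.5136 + 0.8217 + 0.516 + 0.1062 + 0.0186 + 0 = 4.9761
R0 > 1, so the population is growing.

growing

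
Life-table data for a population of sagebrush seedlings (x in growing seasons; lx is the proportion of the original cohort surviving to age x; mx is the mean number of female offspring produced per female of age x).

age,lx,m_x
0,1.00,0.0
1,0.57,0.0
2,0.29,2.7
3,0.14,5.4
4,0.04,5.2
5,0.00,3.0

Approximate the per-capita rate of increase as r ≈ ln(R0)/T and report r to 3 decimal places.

R0 = Σ lx·mx = 0 + 0 + 0.783 + 0.756 + 0.208 + 0 = 1.747
Σ x·lx·mx = 4.666; T = 4.666/1.747 = 2.67086…
r ≈ ln(R0)/T = ln(1.747)/2.67086… = 0.20888… → 0.209

0.209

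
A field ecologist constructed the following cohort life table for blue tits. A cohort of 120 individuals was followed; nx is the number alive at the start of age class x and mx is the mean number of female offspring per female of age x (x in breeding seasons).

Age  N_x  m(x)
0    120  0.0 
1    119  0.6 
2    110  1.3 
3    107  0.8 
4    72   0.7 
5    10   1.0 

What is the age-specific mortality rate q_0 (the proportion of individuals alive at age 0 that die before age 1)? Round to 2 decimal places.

0.01

lx = nx/n0 = nx/120: 1, 0.99167…, 0.91667…, 0.89167…, 0.6, 0.08333…
q_0 = (l_0 − l_1) / l_0 = (1 − 0.991667…) / 1
     = 0.008333… / 1 = 0.008333… → 0.01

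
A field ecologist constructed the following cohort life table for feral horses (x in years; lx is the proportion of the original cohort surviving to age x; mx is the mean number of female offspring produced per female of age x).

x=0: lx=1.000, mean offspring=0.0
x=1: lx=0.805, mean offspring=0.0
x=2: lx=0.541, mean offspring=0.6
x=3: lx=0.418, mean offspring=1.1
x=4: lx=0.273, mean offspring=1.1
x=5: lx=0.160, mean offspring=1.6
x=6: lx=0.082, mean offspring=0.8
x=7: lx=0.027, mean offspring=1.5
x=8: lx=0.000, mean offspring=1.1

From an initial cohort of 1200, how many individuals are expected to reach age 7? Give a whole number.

32

Expected survivors = N0 · l_7 = 1200 × 0.027 = 32.4 → 32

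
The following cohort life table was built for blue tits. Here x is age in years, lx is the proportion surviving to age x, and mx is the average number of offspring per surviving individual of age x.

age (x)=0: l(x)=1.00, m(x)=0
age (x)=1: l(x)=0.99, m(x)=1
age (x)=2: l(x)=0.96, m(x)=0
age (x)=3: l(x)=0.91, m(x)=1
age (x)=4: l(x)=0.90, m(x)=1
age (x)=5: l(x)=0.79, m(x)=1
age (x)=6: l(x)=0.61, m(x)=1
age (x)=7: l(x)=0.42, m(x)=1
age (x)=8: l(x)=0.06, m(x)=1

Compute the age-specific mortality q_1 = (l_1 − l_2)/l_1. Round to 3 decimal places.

0.030

q_1 = (l_1 − l_2) / l_1 = (0.99 − 0.96) / 0.99
     = 0.03 / 0.99 = 0.030303… → 0.030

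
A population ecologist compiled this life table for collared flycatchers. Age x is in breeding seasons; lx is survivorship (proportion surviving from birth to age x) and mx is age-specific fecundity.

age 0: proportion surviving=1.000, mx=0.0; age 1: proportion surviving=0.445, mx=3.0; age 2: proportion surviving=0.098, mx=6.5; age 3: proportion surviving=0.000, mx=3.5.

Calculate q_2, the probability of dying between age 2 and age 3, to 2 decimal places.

1.00

q_2 = (l_2 − l_3) / l_2 = (0.098 − 0) / 0.098
     = 0.098 / 0.098 = 1 → 1.00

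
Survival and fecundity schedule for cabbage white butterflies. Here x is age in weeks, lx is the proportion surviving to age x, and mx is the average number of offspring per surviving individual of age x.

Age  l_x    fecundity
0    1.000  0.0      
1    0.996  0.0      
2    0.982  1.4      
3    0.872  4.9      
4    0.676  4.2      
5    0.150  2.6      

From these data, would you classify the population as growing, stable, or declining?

growing

R0 = Σ lx·mx = 0 + 0 + 1.3748 + 4.2728 + 2.8392 + 0.39 = 8.8768
R0 > 1, so the population is growing.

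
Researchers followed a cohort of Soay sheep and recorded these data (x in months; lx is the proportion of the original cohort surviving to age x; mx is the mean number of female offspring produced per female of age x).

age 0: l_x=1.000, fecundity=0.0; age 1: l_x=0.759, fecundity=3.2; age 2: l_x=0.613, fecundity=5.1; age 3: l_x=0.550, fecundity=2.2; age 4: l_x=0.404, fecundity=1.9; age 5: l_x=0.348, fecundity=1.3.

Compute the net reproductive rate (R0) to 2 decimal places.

lx·mx by age: 0, 2.4288, 3.1263, 1.21, 0.7676, 0.4524
R0 = Σ lx·mx = 7.9851 → 7.99

7.99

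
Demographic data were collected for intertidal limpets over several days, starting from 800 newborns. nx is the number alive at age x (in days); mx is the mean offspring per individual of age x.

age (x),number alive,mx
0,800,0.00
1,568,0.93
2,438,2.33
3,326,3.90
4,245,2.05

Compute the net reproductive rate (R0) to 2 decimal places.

4.15

lx = nx/n0 = nx/800: 1, 0.71, 0.5475, 0.4075, 0.30625
lx·mx by age: 0, 0.6603, 1.275675, 1.58925, 0.627813…
R0 = Σ lx·mx = 4.153038… → 4.15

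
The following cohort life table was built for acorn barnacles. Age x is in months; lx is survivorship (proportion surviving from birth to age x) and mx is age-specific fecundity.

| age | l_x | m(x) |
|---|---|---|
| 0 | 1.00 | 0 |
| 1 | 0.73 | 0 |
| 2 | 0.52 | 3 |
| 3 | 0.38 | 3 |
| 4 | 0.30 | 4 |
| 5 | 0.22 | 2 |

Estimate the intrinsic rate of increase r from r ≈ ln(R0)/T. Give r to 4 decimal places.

0.4705

R0 = Σ lx·mx = 0 + 0 + 1.56 + 1.14 + 1.2 + 0.44 = 4.34
Σ x·lx·mx = 13.54; T = 13.54/4.34 = 3.11982…
r ≈ ln(R0)/T = ln(4.34)/3.11982… = 0.4705… → 0.4705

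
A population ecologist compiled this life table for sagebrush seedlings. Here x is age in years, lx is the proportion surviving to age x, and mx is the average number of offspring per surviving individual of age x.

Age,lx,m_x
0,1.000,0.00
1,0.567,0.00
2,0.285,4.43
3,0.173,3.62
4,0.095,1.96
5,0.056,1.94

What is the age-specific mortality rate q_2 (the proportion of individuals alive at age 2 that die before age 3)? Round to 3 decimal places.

q_2 = (l_2 − l_3) / l_2 = (0.285 − 0.173) / 0.285
     = 0.112 / 0.285 = 0.392982… → 0.393

0.393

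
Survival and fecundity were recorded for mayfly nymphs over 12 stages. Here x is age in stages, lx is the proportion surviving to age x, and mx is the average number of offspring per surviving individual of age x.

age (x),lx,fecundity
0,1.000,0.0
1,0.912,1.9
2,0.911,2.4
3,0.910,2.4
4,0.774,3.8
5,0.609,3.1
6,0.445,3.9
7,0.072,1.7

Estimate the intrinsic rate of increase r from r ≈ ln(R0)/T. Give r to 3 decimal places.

R0 = Σ lx·mx = 0 + 1.7328 + 2.1864 + 2.184 + 2.9412 + 1.8879 + 1.7355 + 0.1224 = 12.7902
Σ x·lx·mx = 45.1317; T = 45.1317/12.7902 = 3.52862…
r ≈ ln(R0)/T = ln(12.7902)/3.52862… = 0.72229… → 0.722

0.722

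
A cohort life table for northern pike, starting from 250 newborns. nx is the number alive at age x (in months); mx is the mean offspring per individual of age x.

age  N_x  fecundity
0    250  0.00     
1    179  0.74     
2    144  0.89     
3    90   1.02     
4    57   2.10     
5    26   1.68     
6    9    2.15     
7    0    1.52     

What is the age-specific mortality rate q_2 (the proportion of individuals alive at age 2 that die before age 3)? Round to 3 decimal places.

lx = nx/n0 = nx/250: 1, 0.716, 0.576, 0.36, 0.228, 0.104, 0.036, 0
q_2 = (l_2 − l_3) / l_2 = (0.576 − 0.36) / 0.576
     = 0.216 / 0.576 = 0.375 → 0.375

0.375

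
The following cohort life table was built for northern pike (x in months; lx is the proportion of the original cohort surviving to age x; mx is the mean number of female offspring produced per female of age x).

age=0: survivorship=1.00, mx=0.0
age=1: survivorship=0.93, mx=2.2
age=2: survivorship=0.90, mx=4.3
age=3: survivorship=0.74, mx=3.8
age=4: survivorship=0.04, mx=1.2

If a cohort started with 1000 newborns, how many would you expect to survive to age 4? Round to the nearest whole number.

Expected survivors = N0 · l_4 = 1000 × 0.04 = 40 → 40

40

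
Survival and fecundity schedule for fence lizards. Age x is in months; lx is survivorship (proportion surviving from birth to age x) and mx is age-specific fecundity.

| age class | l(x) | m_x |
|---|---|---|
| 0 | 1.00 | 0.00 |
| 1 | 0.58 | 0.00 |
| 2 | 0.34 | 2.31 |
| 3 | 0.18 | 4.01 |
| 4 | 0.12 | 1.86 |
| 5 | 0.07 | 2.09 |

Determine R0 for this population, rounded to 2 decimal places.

1.88

lx·mx by age: 0, 0, 0.7854, 0.7218, 0.2232, 0.1463
R0 = Σ lx·mx = 1.8767 → 1.88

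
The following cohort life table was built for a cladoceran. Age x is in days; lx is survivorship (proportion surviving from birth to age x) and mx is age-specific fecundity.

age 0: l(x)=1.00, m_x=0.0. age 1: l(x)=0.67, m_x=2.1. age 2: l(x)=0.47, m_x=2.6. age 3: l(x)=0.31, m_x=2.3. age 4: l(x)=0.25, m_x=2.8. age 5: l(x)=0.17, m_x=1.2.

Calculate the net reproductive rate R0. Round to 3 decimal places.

4.246

lx·mx by age: 0, 1.407, 1.222, 0.713, 0.7, 0.204
R0 = Σ lx·mx = 4.246 → 4.246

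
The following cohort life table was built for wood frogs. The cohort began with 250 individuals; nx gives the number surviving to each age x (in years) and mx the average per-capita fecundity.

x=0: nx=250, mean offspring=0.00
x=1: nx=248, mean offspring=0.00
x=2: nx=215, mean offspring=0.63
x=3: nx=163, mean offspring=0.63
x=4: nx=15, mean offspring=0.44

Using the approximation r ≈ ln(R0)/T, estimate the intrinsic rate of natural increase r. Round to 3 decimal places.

-0.009

lx = nx/n0 = nx/250: 1, 0.992, 0.86, 0.652, 0.06
R0 = Σ lx·mx = 0 + 0 + 0.5418 + 0.41076 + 0.0264 = 0.97896
Σ x·lx·mx = 2.42148; T = 2.42148/0.97896 = 2.47352…
r ≈ ln(R0)/T = ln(0.97896)/2.47352… = -0.0086… → -0.009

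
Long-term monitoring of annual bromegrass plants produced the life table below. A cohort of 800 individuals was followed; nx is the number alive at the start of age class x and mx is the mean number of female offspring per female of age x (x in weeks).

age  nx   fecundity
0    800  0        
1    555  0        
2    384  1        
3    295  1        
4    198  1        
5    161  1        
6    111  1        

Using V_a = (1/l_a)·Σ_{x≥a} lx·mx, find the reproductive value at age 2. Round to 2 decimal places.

lx = nx/n0 = nx/800: 1, 0.69375, 0.48, 0.36875, 0.2475, 0.20125, 0.13875
lx·mx for x ≥ 2: 0.48, 0.36875, 0.2475, 0.20125, 0.13875 → sum = 1.43625
V_2 = 1.43625 / l_2 = 1.43625 / 0.48 = 2.992188… → 2.99

2.99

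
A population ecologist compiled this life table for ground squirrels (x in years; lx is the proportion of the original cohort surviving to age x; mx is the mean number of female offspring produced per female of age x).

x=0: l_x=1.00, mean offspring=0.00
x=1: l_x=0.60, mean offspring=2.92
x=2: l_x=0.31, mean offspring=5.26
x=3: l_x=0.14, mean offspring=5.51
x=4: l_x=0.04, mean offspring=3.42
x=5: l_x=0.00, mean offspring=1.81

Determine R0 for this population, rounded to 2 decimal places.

lx·mx by age: 0, 1.752, 1.6306, 0.7714, 0.1368, 0
R0 = Σ lx·mx = 4.2908 → 4.29

4.29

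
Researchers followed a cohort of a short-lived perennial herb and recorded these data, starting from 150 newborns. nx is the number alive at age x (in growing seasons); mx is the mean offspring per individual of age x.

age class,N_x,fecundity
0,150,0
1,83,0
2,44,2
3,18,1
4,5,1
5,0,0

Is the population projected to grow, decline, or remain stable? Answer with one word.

lx = nx/n0 = nx/150: 1, 0.55333…, 0.29333…, 0.12, 0.03333…, 0
R0 = Σ lx·mx = 0 + 0 + 0.586667… + 0.12 + 0.033333… + 0 = 0.74…
R0 < 1, so the population is declining.

declining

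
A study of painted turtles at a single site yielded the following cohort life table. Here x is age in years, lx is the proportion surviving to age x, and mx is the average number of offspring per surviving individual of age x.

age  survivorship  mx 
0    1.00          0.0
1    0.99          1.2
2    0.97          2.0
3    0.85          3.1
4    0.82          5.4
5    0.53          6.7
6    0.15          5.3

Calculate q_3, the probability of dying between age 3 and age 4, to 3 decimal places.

0.035

q_3 = (l_3 − l_4) / l_3 = (0.85 − 0.82) / 0.85
     = 0.03 / 0.85 = 0.035294… → 0.035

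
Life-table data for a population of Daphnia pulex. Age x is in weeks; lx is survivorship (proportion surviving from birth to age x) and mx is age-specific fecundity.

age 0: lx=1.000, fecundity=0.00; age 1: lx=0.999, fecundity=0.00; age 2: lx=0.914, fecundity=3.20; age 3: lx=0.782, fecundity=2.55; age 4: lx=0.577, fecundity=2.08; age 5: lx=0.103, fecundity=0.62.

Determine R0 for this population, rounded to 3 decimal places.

6.183

lx·mx by age: 0, 0, 2.9248, 1.9941, 1.20016, 0.06386
R0 = Σ lx·mx = 6.18292 → 6.183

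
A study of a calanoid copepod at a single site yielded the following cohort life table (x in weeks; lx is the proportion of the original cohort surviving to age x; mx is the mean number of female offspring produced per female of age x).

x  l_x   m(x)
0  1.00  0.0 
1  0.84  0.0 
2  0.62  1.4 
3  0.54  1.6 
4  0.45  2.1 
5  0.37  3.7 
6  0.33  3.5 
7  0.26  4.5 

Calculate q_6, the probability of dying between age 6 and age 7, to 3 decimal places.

0.212

q_6 = (l_6 − l_7) / l_6 = (0.33 − 0.26) / 0.33
     = 0.07 / 0.33 = 0.212121… → 0.212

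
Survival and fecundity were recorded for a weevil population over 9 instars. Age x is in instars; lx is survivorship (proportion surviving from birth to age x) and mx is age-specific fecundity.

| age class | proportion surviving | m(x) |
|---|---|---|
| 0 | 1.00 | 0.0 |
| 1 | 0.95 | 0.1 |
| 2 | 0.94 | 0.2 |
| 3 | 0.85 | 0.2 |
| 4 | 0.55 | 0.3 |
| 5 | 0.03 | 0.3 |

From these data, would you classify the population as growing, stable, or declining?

R0 = Σ lx·mx = 0 + 0.095 + 0.188 + 0.17 + 0.165 + 0.009 = 0.627
R0 < 1, so the population is declining.

declining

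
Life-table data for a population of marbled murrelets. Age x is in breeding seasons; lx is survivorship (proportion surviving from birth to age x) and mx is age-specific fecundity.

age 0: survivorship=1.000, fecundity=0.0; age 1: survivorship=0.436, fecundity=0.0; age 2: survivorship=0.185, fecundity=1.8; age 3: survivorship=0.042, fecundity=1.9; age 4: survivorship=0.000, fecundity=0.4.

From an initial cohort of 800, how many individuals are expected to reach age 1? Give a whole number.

Expected survivors = N0 · l_1 = 800 × 0.436 = 348.8 → 349

349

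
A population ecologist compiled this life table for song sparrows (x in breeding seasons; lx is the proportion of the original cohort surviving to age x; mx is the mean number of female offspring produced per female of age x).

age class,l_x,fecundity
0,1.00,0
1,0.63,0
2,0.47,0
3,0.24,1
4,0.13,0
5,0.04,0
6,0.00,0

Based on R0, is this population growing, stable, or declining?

declining

R0 = Σ lx·mx = 0 + 0 + 0 + 0.24 + 0 + 0 + 0 = 0.24
R0 < 1, so the population is declining.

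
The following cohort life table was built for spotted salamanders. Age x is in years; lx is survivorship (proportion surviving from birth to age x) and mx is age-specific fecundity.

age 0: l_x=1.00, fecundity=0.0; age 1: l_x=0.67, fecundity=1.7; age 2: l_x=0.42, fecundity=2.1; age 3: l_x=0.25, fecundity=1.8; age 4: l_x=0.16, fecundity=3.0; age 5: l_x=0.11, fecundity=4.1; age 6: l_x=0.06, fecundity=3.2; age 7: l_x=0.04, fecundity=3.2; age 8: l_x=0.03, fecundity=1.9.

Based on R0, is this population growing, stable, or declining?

growing

R0 = Σ lx·mx = 0 + 1.139 + 0.882 + 0.45 + 0.48 + 0.451 + 0.192 + 0.128 + 0.057 = 3.779
R0 > 1, so the population is growing.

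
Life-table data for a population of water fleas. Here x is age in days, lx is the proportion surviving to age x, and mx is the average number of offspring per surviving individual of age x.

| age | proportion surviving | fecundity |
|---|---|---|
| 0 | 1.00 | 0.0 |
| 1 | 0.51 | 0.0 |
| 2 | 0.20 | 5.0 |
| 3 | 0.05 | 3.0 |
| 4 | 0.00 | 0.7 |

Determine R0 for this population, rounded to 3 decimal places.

lx·mx by age: 0, 0, 1, 0.15, 0
R0 = Σ lx·mx = 1.15 → 1.150

1.150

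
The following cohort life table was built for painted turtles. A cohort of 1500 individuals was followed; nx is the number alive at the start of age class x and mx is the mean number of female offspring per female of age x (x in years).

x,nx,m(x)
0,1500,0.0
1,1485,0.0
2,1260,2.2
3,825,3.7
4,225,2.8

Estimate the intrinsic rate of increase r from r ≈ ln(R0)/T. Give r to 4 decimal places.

lx = nx/n0 = nx/1500: 1, 0.99, 0.84, 0.55, 0.15
R0 = Σ lx·mx = 0 + 0 + 1.848 + 2.035 + 0.42 = 4.303
Σ x·lx·mx = 11.481; T = 11.481/4.303 = 2.66814…
r ≈ ln(R0)/T = ln(4.303)/2.66814… = 0.54694… → 0.5469

0.5469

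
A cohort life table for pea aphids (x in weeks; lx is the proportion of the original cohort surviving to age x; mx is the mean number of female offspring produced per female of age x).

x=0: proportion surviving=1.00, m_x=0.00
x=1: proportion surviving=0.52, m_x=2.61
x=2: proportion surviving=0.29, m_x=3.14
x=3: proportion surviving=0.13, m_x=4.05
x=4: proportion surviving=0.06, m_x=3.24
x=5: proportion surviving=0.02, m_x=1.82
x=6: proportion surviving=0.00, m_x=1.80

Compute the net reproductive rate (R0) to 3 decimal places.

3.025

lx·mx by age: 0, 1.3572, 0.9106, 0.5265, 0.1944, 0.0364, 0
R0 = Σ lx·mx = 3.0251 → 3.025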